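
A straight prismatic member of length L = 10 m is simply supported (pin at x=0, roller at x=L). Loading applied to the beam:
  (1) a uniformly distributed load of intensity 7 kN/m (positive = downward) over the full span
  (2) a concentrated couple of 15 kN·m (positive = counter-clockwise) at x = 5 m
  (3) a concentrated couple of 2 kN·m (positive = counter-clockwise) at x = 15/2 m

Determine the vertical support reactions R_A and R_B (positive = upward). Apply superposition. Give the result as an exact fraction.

Load 1 — uniform load w=7 kN/m over full span:
  R_A = wL/2 = 7·10/2 = 35 kN
  R_B = wL/2 = 7·10/2 = 35 kN
Load 2 — applied couple M₀=15 kN·m at a=5 m (b=L-a=5):
  R_A = M₀/L = 15/10 = 3/2 kN
  R_B = -M₀/L = -15/10 = -3/2 kN
Load 3 — applied couple M₀=2 kN·m at a=15/2 m (b=L-a=5/2):
  R_A = M₀/L = 2/10 = 1/5 kN
  R_B = -M₀/L = -2/10 = -1/5 kN
Superposition: R_A = 367/10 kN, R_B = 333/10 kN

R_A = 367/10 kN, R_B = 333/10 kN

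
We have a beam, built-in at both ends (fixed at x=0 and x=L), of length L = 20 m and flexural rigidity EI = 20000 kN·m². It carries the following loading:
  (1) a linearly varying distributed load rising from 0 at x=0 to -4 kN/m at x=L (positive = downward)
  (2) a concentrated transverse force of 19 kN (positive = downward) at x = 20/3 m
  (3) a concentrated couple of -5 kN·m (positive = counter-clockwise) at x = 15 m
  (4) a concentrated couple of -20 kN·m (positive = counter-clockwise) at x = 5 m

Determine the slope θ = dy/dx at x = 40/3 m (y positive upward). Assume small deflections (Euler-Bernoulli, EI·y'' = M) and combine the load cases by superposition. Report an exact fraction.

Load 1 — triangular load w₀=-4 kN/m (0→w₀ over full span):
  θ_1 = -w₀(2x(L-x)(L-2x)(x+2L)+x²(L-x)²)/(120LEI) = -(-4)·(2·(40/3)·(20-(40/3))·(20-2·(40/3))·((40/3)+2·20)+(40/3)²·(20-(40/3))²)/(120·20·20000) = -28/6075 rad
Load 2 — point force P=19 kN at a=20/3 m (b=L-a=40/3):
  θ_2 = Pa²(L-x)(2bL-(3b+a)(L-x))/(2L³EI)  [x>a] = 19·(20/3)²·(20-(40/3))·(2·(40/3)·20-(3·(40/3)+(20/3))·(20-(40/3)))/(2·20³·20000) = 19/4860 rad
Load 3 — applied couple M₀=-5 kN·m at a=15 m (b=L-a=5):
  θ_3 = (R_Ax²/2 - M_Ax)/EI  [x≤a] with R_A=-9/32, M_A=-25/16 = ((-9/32)·(40/3)²/2 - (-25/16)·(40/3))/20000 = -1/4800 rad
Load 4 — applied couple M₀=-20 kN·m at a=5 m (b=L-a=15):
  θ_4 = (R_Ax²/2 - M_Ax - M₀(x-a))/EI  [x>a] with R_A=-9/8, M_A=15/4 = ((-9/8)·(40/3)²/2 - (15/4)·(40/3) - (-20)·((40/3)-5))/20000 = 1/1200 rad
Superposition: θ = Σ θ_i = -29/388800 rad ≈ -0.000075 rad

θ(40/3) = -29/388800 rad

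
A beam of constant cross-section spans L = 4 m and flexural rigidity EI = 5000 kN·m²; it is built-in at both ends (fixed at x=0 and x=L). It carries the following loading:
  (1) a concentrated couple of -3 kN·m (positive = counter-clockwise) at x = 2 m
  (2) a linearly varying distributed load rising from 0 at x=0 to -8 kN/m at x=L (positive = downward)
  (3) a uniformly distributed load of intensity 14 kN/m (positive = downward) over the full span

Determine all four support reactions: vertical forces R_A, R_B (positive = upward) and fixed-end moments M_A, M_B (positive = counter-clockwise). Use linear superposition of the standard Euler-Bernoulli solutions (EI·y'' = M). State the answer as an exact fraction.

R_A = 883/40 kN, M_A = 273/20 kN·m, R_B = 717/40 kN, M_B = -781/60 kN·m

Load 1 — applied couple M₀=-3 kN·m at a=2 m (b=L-a=2):
  R_A = 6M₀ab/L³ = 6·(-3)·2·2/4³ = -9/8 kN
  M_A = M₀b(2a-b)/L² = (-3)·2·(2·2-2)/4² = -3/4 kN·m
  R_B = -6M₀ab/L³ = -6·(-3)·2·2/4³ = 9/8 kN
  M_B = M₀a(2b-a)/L² = (-3)·2·(2·2-2)/4² = -3/4 kN·m
Load 2 — triangular load w₀=-8 kN/m (0→w₀ over full span):
  R_A = 3w₀L/20 = 3·(-8)·4/20 = -24/5 kN
  M_A = w₀L²/30 = (-8)·4²/30 = -64/15 kN·m
  R_B = 7w₀L/20 = 7·(-8)·4/20 = -56/5 kN
  M_B = -w₀L²/20 = -(-8)·4²/20 = 32/5 kN·m
Load 3 — uniform load w=14 kN/m over full span:
  R_A = wL/2 = 14·4/2 = 28 kN
  M_A = wL²/12 = 14·4²/12 = 56/3 kN·m
  R_B = wL/2 = 14·4/2 = 28 kN
  M_B = -wL²/12 = -14·4²/12 = -56/3 kN·m
Superposition: R_A = 883/40 kN, M_A = 273/20 kN·m, R_B = 717/40 kN, M_B = -781/60 kN·m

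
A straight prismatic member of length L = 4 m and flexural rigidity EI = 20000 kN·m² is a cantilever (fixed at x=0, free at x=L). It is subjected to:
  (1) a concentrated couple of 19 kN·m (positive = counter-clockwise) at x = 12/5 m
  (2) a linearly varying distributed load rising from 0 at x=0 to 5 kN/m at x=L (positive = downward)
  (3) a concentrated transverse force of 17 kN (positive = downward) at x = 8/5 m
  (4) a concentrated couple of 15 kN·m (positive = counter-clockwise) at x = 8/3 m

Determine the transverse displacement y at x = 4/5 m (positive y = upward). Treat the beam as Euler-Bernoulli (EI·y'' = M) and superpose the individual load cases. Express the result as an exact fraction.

Load 1 — applied couple M₀=19 kN·m at a=12/5 m (b=L-a=8/5):
  y_1 = M₀x²/(2EI)  [x≤a] = 19·(4/5)²/(2·20000) = 19/62500 m
Load 2 — triangular load w₀=5 kN/m (0→w₀ over full span):
  y_2 = (w₀Lx³/12-w₀L²x²/6-w₀x⁵/(120L))/EI = (5·4·(4/5)³/12-5·4²·(4/5)²/6-5·(4/5)⁵/(120·4))/20000 = -2251/5859375 m
Load 3 — point force P=17 kN at a=8/5 m (b=L-a=12/5):
  y_3 = -Px²(3a-x)/(6EI)  [x≤a] = -17·(4/5)²·(3·(8/5)-(4/5))/(6·20000) = -17/46875 m
Load 4 — applied couple M₀=15 kN·m at a=8/3 m (b=L-a=4/3):
  y_4 = M₀x²/(2EI)  [x≤a] = 15·(4/5)²/(2·20000) = 3/12500 m
Superposition: y = Σ y_i = -2377/11718750 m ≈ -0.000203 m

y(4/5) = -2377/11718750 m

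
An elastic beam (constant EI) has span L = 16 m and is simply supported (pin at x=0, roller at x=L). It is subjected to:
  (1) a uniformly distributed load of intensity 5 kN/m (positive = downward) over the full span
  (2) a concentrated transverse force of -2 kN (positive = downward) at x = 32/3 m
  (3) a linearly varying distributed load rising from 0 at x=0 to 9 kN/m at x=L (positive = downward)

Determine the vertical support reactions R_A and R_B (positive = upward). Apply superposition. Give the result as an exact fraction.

Load 1 — uniform load w=5 kN/m over full span:
  R_A = wL/2 = 5·16/2 = 40 kN
  R_B = wL/2 = 5·16/2 = 40 kN
Load 2 — point force P=-2 kN at a=32/3 m (b=L-a=16/3):
  R_A = Pb/L = (-2)·(16/3)/16 = -2/3 kN
  R_B = Pa/L = (-2)·(32/3)/16 = -4/3 kN
Load 3 — triangular load w₀=9 kN/m (0→w₀ over full span):
  R_A = w₀L/6 = 9·16/6 = 24 kN
  R_B = w₀L/3 = 9·16/3 = 48 kN
Superposition: R_A = 190/3 kN, R_B = 260/3 kN

R_A = 190/3 kN, R_B = 260/3 kN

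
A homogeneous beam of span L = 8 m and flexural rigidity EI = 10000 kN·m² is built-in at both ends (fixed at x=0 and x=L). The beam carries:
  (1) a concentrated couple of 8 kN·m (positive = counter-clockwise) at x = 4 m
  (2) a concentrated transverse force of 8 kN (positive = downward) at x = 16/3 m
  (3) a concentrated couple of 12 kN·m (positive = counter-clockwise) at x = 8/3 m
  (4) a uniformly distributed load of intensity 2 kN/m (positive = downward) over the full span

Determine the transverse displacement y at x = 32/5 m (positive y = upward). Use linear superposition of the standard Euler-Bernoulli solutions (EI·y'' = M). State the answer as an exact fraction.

Load 1 — applied couple M₀=8 kN·m at a=4 m (b=L-a=4):
  y_1 = (R_Ax³/6 - M_Ax²/2 - M₀(x-a)²/2)/EI  [x>a] with R_A=3/2, M_A=2 = ((3/2)·(32/5)³/6 - 2·(32/5)²/2 - 8·((32/5)-4)²/2)/10000 = 12/78125 m
Load 2 — point force P=8 kN at a=16/3 m (b=L-a=8/3):
  y_2 = -Pa²(L-x)²(3bL-(3b+a)(L-x))/(6L³EI)  [x>a] = -8·(16/3)²·(8-(32/5))²·(3·(8/3)·8-(3·(8/3)+(16/3))·(8-(32/5)))/(6·8³·10000) = -1024/1265625 m
Load 3 — applied couple M₀=12 kN·m at a=8/3 m (b=L-a=16/3):
  y_3 = (R_Ax³/6 - M_Ax²/2 - M₀(x-a)²/2)/EI  [x>a] with R_A=2, M_A=0 = (2·(32/5)³/6 - 0·(32/5)²/2 - 12·((32/5)-(8/3))²/2)/10000 = 88/234375 m
Load 4 — uniform load w=2 kN/m over full span:
  y_4 = -wx²(L-x)²/(24EI) = -2·(32/5)²·(8-(32/5))²/(24·10000) = -1024/1171875 m
Superposition: y = Σ y_i = -36508/31640625 m ≈ -0.001154 m

y(32/5) = -36508/31640625 m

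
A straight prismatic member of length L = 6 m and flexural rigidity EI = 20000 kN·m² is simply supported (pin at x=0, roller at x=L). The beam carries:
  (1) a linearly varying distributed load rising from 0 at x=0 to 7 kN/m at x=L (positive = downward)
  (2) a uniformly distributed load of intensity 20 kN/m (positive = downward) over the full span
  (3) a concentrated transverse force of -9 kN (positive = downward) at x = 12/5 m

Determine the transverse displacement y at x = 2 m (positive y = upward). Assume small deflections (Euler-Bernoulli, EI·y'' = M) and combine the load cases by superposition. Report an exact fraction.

y(2) = -86861/5625000 m

Load 1 — triangular load w₀=7 kN/m (0→w₀ over full span):
  y_1 = -w₀x(7L⁴-10L²x²+3x⁴)/(360LEI) = -7·2·(7·6⁴-10·6²·2²+3·2⁴)/(360·6·20000) = -14/5625 m
Load 2 — uniform load w=20 kN/m over full span:
  y_2 = -wx(L³-2Lx²+x³)/(24EI) = -20·2·(6³-2·6·2²+2³)/(24·20000) = -11/750 m
Load 3 — point force P=-9 kN at a=12/5 m (b=L-a=18/5):
  y_3 = -Pbx(L²-b²-x²)/(6LEI)  [x≤a] = -(-9)·(18/5)·2·(6²-(18/5)²-2²)/(6·6·20000) = 1071/625000 m
Superposition: y = Σ y_i = -86861/5625000 m ≈ -0.015442 m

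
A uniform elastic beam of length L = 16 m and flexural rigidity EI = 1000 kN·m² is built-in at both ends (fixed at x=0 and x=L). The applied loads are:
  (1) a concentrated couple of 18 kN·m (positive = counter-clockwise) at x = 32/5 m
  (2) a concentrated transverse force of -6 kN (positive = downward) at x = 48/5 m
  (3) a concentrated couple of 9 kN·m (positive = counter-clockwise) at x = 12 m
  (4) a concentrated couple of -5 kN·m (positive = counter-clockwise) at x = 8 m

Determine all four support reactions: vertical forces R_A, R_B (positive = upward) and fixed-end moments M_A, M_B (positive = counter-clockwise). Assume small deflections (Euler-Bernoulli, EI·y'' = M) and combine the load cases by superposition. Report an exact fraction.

Load 1 — applied couple M₀=18 kN·m at a=32/5 m (b=L-a=48/5):
  R_A = 6M₀ab/L³ = 6·18·(32/5)·(48/5)/16³ = 81/50 kN
  M_A = M₀b(2a-b)/L² = 18·(48/5)·(2·(32/5)-(48/5))/16² = 54/25 kN·m
  R_B = -6M₀ab/L³ = -6·18·(32/5)·(48/5)/16³ = -81/50 kN
  M_B = M₀a(2b-a)/L² = 18·(32/5)·(2·(48/5)-(32/5))/16² = 144/25 kN·m
Load 2 — point force P=-6 kN at a=48/5 m (b=L-a=32/5):
  R_A = Pb²(3a+b)/L³ = (-6)·(32/5)²·(3·(48/5)+(32/5))/16³ = -264/125 kN
  M_A = Pab²/L² = (-6)·(48/5)·(32/5)²/16² = -1152/125 kN·m
  R_B = Pa²(a+3b)/L³ = (-6)·(48/5)²·((48/5)+3·(32/5))/16³ = -486/125 kN
  M_B = -Pa²b/L² = -(-6)·(48/5)²·(32/5)/16² = 1728/125 kN·m
Load 3 — applied couple M₀=9 kN·m at a=12 m (b=L-a=4):
  R_A = 6M₀ab/L³ = 6·9·12·4/16³ = 81/128 kN
  M_A = M₀b(2a-b)/L² = 9·4·(2·12-4)/16² = 45/16 kN·m
  R_B = -6M₀ab/L³ = -6·9·12·4/16³ = -81/128 kN
  M_B = M₀a(2b-a)/L² = 9·12·(2·4-12)/16² = -27/16 kN·m
Load 4 — applied couple M₀=-5 kN·m at a=8 m (b=L-a=8):
  R_A = 6M₀ab/L³ = 6·(-5)·8·8/16³ = -15/32 kN
  M_A = M₀b(2a-b)/L² = (-5)·8·(2·8-8)/16² = -5/4 kN·m
  R_B = -6M₀ab/L³ = -6·(-5)·8·8/16³ = 15/32 kN
  M_B = M₀a(2b-a)/L² = (-5)·8·(2·8-8)/16² = -5/4 kN·m
Superposition: R_A = -5247/16000 kN, M_A = -10987/2000 kN·m, R_B = -90753/16000 kN, M_B = 33293/2000 kN·m

R_A = -5247/16000 kN, M_A = -10987/2000 kN·m, R_B = -90753/16000 kN, M_B = 33293/2000 kN·m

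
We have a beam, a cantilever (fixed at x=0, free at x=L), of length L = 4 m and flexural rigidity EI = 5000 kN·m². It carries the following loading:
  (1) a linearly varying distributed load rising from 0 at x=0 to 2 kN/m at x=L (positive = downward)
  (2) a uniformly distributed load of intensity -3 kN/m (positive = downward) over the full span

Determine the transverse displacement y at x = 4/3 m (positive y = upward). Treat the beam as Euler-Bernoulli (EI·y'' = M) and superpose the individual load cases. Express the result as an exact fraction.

Load 1 — triangular load w₀=2 kN/m (0→w₀ over full span):
  y_1 = (w₀Lx³/12-w₀L²x²/6-w₀x⁵/(120L))/EI = (2·4·(4/3)³/12-2·4²·(4/3)²/6-2·(4/3)⁵/(120·4))/5000 = -3608/2278125 m
Load 2 — uniform load w=-3 kN/m over full span:
  y_2 = -wx²(x²-4Lx+6L²)/(24EI) = -(-3)·(4/3)²·((4/3)²-4·4·(4/3)+6·4²)/(24·5000) = 172/50625 m
Superposition: y = Σ y_i = 4132/2278125 m ≈ 0.001814 m

y(4/3) = 4132/2278125 m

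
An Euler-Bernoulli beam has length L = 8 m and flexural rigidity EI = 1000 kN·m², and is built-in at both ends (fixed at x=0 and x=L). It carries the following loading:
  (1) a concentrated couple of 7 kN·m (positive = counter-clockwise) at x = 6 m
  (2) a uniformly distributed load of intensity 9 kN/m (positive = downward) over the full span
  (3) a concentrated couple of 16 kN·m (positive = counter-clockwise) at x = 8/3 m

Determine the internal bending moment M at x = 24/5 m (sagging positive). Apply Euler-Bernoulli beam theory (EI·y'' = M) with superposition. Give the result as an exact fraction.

Load 1 — applied couple M₀=7 kN·m at a=6 m (b=L-a=2):
  M_1 = R_Ax - M_A  [x≤a] with R_A=63/64, M_A=35/16 = (63/64)·(24/5) - (35/16) = 203/80 kN·m
Load 2 — uniform load w=9 kN/m over full span:
  M_2 = wLx/2 - wL²/12 - wx²/2 = 9·8·(24/5)/2 - 9·8²/12 - 9·(24/5)²/2 = 528/25 kN·m
Load 3 — applied couple M₀=16 kN·m at a=8/3 m (b=L-a=16/3):
  M_3 = R_Ax - M_A - M₀  [x>a] with R_A=8/3, M_A=0 = (8/3)·(24/5) - 0 - 16 = -16/5 kN·m
Superposition: M = Σ M_i = 8183/400 kN·m ≈ 20.457500 kN·m

M(24/5) = 8183/400 kN·m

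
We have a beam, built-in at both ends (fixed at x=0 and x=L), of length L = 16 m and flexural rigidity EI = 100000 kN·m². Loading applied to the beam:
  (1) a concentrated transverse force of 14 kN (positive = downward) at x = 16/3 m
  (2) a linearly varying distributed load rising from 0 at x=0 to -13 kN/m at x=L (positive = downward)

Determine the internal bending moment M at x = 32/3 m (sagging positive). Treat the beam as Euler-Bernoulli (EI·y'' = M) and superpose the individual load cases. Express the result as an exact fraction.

M(32/3) = -2464/45 kN·m

Load 1 — point force P=14 kN at a=16/3 m (b=L-a=32/3):
  M_1 = Pa²(a+3b)(L-x)/L³ - Pa²b/L²  [x>a] = 14·(16/3)²·((16/3)+3·(32/3))·(16-(32/3))/16³ - 14·(16/3)²·(32/3)/16² = 224/81 kN·m
Load 2 — triangular load w₀=-13 kN/m (0→w₀ over full span):
  M_2 = 3w₀Lx/20 - w₀L²/30 - w₀x³/(6L) = 3·(-13)·16·(32/3)/20 - (-13)·16²/30 - (-13)·(32/3)³/(6·16) = -23296/405 kN·m
Superposition: M = Σ M_i = -2464/45 kN·m ≈ -54.755556 kN·m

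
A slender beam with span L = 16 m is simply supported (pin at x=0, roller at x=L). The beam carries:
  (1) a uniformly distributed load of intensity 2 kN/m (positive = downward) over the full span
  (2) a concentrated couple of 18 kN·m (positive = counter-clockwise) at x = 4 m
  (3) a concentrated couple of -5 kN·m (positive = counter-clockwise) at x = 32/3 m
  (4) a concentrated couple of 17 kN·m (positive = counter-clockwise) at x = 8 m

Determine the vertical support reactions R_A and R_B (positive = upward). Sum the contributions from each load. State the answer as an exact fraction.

R_A = 143/8 kN, R_B = 113/8 kN

Load 1 — uniform load w=2 kN/m over full span:
  R_A = wL/2 = 2·16/2 = 16 kN
  R_B = wL/2 = 2·16/2 = 16 kN
Load 2 — applied couple M₀=18 kN·m at a=4 m (b=L-a=12):
  R_A = M₀/L = 18/16 = 9/8 kN
  R_B = -M₀/L = -18/16 = -9/8 kN
Load 3 — applied couple M₀=-5 kN·m at a=32/3 m (b=L-a=16/3):
  R_A = M₀/L = (-5)/16 = -5/16 kN
  R_B = -M₀/L = -(-5)/16 = 5/16 kN
Load 4 — applied couple M₀=17 kN·m at a=8 m (b=L-a=8):
  R_A = M₀/L = 17/16 kN
  R_B = -M₀/L = -17/16 kN
Superposition: R_A = 143/8 kN, R_B = 113/8 kN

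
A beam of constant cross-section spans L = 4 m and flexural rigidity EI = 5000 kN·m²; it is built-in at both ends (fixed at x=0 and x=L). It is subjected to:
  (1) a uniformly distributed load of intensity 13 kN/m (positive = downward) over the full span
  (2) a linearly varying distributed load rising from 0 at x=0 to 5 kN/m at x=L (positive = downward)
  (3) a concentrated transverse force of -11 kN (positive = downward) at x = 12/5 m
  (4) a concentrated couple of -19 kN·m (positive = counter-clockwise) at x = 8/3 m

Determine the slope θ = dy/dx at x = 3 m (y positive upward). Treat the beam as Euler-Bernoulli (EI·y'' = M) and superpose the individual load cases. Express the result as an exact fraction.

θ(3) = 22111/60000000 rad

Load 1 — uniform load w=13 kN/m over full span:
  θ_1 = -wx(L-x)(L-2x)/(12EI) = -13·3·(4-3)·(4-2·3)/(12·5000) = 13/10000 rad
Load 2 — triangular load w₀=5 kN/m (0→w₀ over full span):
  θ_2 = -w₀(2x(L-x)(L-2x)(x+2L)+x²(L-x)²)/(120LEI) = -5·(2·3·(4-3)·(4-2·3)·(3+2·4)+3²·(4-3)²)/(120·4·5000) = 41/160000 rad
Load 3 — point force P=-11 kN at a=12/5 m (b=L-a=8/5):
  θ_3 = Pa²(L-x)(2bL-(3b+a)(L-x))/(2L³EI)  [x>a] = (-11)·(12/5)²·(4-3)·(2·(8/5)·4-(3·(8/5)+(12/5))·(4-3))/(2·4³·5000) = -693/1250000 rad
Load 4 — applied couple M₀=-19 kN·m at a=8/3 m (b=L-a=4/3):
  θ_4 = (R_Ax²/2 - M_Ax - M₀(x-a))/EI  [x>a] with R_A=-19/3, M_A=-19/3 = ((-19/3)·3²/2 - (-19/3)·3 - (-19)·(3-(8/3)))/5000 = -19/30000 rad
Superposition: θ = Σ θ_i = 22111/60000000 rad ≈ 0.000369 rad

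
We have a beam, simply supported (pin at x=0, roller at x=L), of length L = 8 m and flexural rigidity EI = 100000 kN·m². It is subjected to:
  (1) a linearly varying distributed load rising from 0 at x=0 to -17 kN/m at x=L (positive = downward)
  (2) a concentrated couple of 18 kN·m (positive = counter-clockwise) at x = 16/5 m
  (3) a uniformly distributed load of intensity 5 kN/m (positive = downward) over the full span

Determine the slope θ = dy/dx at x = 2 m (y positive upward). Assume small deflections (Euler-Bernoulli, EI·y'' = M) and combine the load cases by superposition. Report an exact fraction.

Load 1 — triangular load w₀=-17 kN/m (0→w₀ over full span):
  θ_1 = -w₀(7L⁴-30L²x²+15x⁴)/(360LEI) = -(-17)·(7·8⁴-30·8²·2²+15·2⁴)/(360·8·100000) = 22559/18000000 rad
Load 2 — applied couple M₀=18 kN·m at a=16/5 m (b=L-a=24/5):
  θ_2 = (M₀x²/(2L)+C₁)/EI  [x≤a] with C₁=M₀(3b²-L²)/(6L)=48/25 = (18·2²/(2·8)+(48/25))/100000 = 321/5000000 rad
Load 3 — uniform load w=5 kN/m over full span:
  θ_3 = -w(L³-6Lx²+4x³)/(24EI) = -5·(8³-6·8·2²+4·2³)/(24·100000) = -11/15000 rad
Superposition: θ = Σ θ_i = 52573/90000000 rad ≈ 0.000584 rad

θ(2) = 52573/90000000 rad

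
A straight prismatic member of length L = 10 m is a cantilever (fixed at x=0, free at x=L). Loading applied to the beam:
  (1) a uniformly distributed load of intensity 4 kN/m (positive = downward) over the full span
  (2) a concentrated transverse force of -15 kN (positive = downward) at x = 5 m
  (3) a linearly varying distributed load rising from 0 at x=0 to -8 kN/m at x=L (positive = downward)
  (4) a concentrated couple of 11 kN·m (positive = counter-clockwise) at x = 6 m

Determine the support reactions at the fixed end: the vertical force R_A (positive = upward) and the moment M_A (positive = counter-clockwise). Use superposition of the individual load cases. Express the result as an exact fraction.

Load 1 — uniform load w=4 kN/m over full span:
  R_A = wL = 4·10 = 40 kN
  M_A = wL²/2 = 4·10²/2 = 200 kN·m
Load 2 — point force P=-15 kN at a=5 m (b=L-a=5):
  R_A = P = (-15) = -15 kN
  M_A = Pa = (-15)·5 = -75 kN·m
Load 3 — triangular load w₀=-8 kN/m (0→w₀ over full span):
  R_A = w₀L/2 = (-8)·10/2 = -40 kN
  M_A = w₀L²/3 = (-8)·10²/3 = -800/3 kN·m
Load 4 — applied couple M₀=11 kN·m at a=6 m (b=L-a=4):
  R_A = 0 kN
  M_A = -M₀ = -11 kN·m
Superposition: R_A = -15 kN, M_A = -458/3 kN·m

R_A = -15 kN, M_A = -458/3 kN·m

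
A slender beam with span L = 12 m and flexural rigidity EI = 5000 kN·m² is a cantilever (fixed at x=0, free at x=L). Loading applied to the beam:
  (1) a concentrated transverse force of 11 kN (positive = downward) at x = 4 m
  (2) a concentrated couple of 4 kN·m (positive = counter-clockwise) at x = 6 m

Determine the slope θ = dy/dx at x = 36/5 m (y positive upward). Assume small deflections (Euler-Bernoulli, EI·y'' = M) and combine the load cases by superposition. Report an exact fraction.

θ(36/5) = -8/625 rad

Load 1 — point force P=11 kN at a=4 m (b=L-a=8):
  θ_1 = -Pa²/(2EI)  [x>a] = -11·4²/(2·5000) = -11/625 rad
Load 2 — applied couple M₀=4 kN·m at a=6 m (b=L-a=6):
  θ_2 = M₀a/EI  [x>a] = 4·6/5000 = 3/625 rad
Superposition: θ = Σ θ_i = -8/625 rad ≈ -0.012800 rad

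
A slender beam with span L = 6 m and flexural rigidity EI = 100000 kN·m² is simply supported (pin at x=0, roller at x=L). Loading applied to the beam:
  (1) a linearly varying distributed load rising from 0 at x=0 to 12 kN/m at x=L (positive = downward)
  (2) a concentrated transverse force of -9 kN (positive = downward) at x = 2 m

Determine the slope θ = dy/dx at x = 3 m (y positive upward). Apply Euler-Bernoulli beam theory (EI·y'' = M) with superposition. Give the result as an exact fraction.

Load 1 — triangular load w₀=12 kN/m (0→w₀ over full span):
  θ_1 = -w₀(7L⁴-30L²x²+15x⁴)/(360LEI) = -12·(7·6⁴-30·6²·3²+15·3⁴)/(360·6·100000) = -63/2000000 rad
Load 2 — point force P=-9 kN at a=2 m (b=L-a=4):
  θ_2 = -Pa(2L²-6Lx+3x²+a²)/(6LEI)  [x>a] = -(-9)·2·(2·6²-6·6·3+3·3²+2²)/(6·6·100000) = -1/40000 rad
Superposition: θ = Σ θ_i = -113/2000000 rad ≈ -0.000056 rad

θ(3) = -113/2000000 rad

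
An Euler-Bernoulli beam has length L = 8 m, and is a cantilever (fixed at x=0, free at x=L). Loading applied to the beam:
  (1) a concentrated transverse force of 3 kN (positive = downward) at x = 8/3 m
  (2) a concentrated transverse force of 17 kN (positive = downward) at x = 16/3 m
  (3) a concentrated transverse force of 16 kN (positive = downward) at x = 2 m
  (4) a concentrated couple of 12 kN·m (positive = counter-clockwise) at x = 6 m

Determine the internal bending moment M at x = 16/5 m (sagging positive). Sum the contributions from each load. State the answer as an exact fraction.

Load 1 — point force P=3 kN at a=8/3 m (b=L-a=16/3):
  M_1 = 0  [x>a] = 0 kN·m
Load 2 — point force P=17 kN at a=16/3 m (b=L-a=8/3):
  M_2 = -P(a-x)  [x≤a] = -17·((16/3)-(16/5)) = -544/15 kN·m
Load 3 — point force P=16 kN at a=2 m (b=L-a=6):
  M_3 = 0  [x>a] = 0 kN·m
Load 4 — applied couple M₀=12 kN·m at a=6 m (b=L-a=2):
  M_4 = M₀  [x≤a] = 12 = 12 kN·m
Superposition: M = Σ M_i = -364/15 kN·m ≈ -24.266667 kN·m

M(16/5) = -364/15 kN·m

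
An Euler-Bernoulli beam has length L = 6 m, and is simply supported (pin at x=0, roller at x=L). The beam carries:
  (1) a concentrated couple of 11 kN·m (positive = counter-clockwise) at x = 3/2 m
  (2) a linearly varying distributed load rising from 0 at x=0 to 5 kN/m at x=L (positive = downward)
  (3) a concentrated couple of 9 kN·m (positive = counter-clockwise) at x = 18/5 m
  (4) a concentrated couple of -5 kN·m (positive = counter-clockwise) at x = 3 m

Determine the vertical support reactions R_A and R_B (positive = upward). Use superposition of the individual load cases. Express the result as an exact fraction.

Load 1 — applied couple M₀=11 kN·m at a=3/2 m (b=L-a=9/2):
  R_A = M₀/L = 11/6 kN
  R_B = -M₀/L = -11/6 kN
Load 2 — triangular load w₀=5 kN/m (0→w₀ over full span):
  R_A = w₀L/6 = 5·6/6 = 5 kN
  R_B = w₀L/3 = 5·6/3 = 10 kN
Load 3 — applied couple M₀=9 kN·m at a=18/5 m (b=L-a=12/5):
  R_A = M₀/L = 9/6 = 3/2 kN
  R_B = -M₀/L = -9/6 = -3/2 kN
Load 4 — applied couple M₀=-5 kN·m at a=3 m (b=L-a=3):
  R_A = M₀/L = (-5)/6 = -5/6 kN
  R_B = -M₀/L = -(-5)/6 = 5/6 kN
Superposition: R_A = 15/2 kN, R_B = 15/2 kN

R_A = 15/2 kN, R_B = 15/2 kN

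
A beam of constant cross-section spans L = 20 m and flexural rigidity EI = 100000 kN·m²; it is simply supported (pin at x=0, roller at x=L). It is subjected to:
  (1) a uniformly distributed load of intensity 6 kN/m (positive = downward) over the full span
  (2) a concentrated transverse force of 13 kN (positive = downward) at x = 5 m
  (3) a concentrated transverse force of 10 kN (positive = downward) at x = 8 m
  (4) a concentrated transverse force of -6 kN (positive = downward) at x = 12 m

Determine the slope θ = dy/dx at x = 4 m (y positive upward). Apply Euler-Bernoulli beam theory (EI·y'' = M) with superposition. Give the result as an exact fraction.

Load 1 — uniform load w=6 kN/m over full span:
  θ_1 = -w(L³-6Lx²+4x³)/(24EI) = -6·(20³-6·20·4²+4·4³)/(24·100000) = -99/6250 rad
Load 2 — point force P=13 kN at a=5 m (b=L-a=15):
  θ_2 = -Pb(L²-b²-3x²)/(6LEI)  [x≤a] = -13·15·(20²-15²-3·4²)/(6·20·100000) = -1651/800000 rad
Load 3 — point force P=10 kN at a=8 m (b=L-a=12):
  θ_3 = -Pb(L²-b²-3x²)/(6LEI)  [x≤a] = -10·12·(20²-12²-3·4²)/(6·20·100000) = -13/6250 rad
Load 4 — point force P=-6 kN at a=12 m (b=L-a=8):
  θ_4 = -Pb(L²-b²-3x²)/(6LEI)  [x≤a] = -(-6)·8·(20²-8²-3·4²)/(6·20·100000) = 18/15625 rad
Superposition: θ = Σ θ_i = -75327/4000000 rad ≈ -0.018832 rad

θ(4) = -75327/4000000 rad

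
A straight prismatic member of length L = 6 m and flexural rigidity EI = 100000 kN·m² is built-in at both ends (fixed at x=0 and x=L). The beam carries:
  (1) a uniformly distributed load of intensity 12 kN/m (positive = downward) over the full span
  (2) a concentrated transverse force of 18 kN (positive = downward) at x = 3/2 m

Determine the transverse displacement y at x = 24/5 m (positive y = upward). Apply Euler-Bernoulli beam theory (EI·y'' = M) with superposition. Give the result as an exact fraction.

Load 1 — uniform load w=12 kN/m over full span:
  y_1 = -wx²(L-x)²/(24EI) = -12·(24/5)²·(6-(24/5))²/(24·100000) = -324/1953125 m
Load 2 — point force P=18 kN at a=3/2 m (b=L-a=9/2):
  y_2 = -Pa²(L-x)²(3bL-(3b+a)(L-x))/(6L³EI)  [x>a] = -18·(3/2)²·(6-(24/5))²·(3·(9/2)·6-(3·(9/2)+(3/2))·(6-(24/5)))/(6·6³·100000) = -567/20000000 m
Superposition: y = Σ y_i = -97119/500000000 m ≈ -0.000194 m

y(24/5) = -97119/500000000 m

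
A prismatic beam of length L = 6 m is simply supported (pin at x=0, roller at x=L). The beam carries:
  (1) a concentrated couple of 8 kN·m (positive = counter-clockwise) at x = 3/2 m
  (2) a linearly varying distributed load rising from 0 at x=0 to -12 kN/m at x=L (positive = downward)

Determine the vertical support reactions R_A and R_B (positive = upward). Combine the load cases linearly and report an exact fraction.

Load 1 — applied couple M₀=8 kN·m at a=3/2 m (b=L-a=9/2):
  R_A = M₀/L = 8/6 = 4/3 kN
  R_B = -M₀/L = -8/6 = -4/3 kN
Load 2 — triangular load w₀=-12 kN/m (0→w₀ over full span):
  R_A = w₀L/6 = (-12)·6/6 = -12 kN
  R_B = w₀L/3 = (-12)·6/3 = -24 kN
Superposition: R_A = -32/3 kN, R_B = -76/3 kN

R_A = -32/3 kN, R_B = -76/3 kN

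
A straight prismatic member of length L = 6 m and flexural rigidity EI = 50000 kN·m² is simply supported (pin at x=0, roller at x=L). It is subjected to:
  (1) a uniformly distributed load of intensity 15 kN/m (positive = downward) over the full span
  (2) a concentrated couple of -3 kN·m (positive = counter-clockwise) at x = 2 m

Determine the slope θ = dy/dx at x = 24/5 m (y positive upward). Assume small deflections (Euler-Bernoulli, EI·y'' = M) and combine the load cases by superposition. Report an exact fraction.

Load 1 — uniform load w=15 kN/m over full span:
  θ_1 = -w(L³-6Lx²+4x³)/(24EI) = -15·(6³-6·6·(24/5)²+4·(24/5)³)/(24·50000) = 2673/1250000 rad
Load 2 — applied couple M₀=-3 kN·m at a=2 m (b=L-a=4):
  θ_2 = (M₀x²/(2L)-M₀(x-a)+C₁)/EI  [x>a] with C₁=M₀(3b²-L²)/(6L)=-1 = ((-3)·(24/5)²/(2·6)-(-3)·((24/5)-2)+(-1))/50000 = 41/1250000 rad
Superposition: θ = Σ θ_i = 1357/625000 rad ≈ 0.002171 rad

θ(24/5) = 1357/625000 rad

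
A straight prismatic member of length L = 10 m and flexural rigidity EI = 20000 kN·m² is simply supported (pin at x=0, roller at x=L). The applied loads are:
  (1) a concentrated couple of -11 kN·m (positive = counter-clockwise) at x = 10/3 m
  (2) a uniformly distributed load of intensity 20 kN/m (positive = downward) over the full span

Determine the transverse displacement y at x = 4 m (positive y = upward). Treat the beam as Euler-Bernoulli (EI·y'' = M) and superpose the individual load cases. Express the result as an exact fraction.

Load 1 — applied couple M₀=-11 kN·m at a=10/3 m (b=L-a=20/3):
  y_1 = (M₀x³/(6L)-M₀(x-a)²/2+C₁x)/EI  [x>a] with C₁=M₀(3b²-L²)/(6L)=-55/9 = ((-11)·4³/(6·10)-(-11)·(4-(10/3))²/2+(-55/9)·4)/20000 = -253/150000 m
Load 2 — uniform load w=20 kN/m over full span:
  y_2 = -wx(L³-2Lx²+x³)/(24EI) = -20·4·(10³-2·10·4²+4³)/(24·20000) = -31/250 m
Superposition: y = Σ y_i = -18853/150000 m ≈ -0.125687 m

y(4) = -18853/150000 m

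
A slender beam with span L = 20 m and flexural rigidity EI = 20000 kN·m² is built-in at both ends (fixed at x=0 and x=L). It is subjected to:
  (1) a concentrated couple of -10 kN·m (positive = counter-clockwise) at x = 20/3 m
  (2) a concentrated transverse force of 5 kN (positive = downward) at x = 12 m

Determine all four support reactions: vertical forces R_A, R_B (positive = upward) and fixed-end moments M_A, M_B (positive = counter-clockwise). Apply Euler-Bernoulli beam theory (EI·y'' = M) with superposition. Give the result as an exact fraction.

R_A = 82/75 kN, M_A = 48/5 kN·m, R_B = 293/75 kN, M_B = -266/15 kN·m

Load 1 — applied couple M₀=-10 kN·m at a=20/3 m (b=L-a=40/3):
  R_A = 6M₀ab/L³ = 6·(-10)·(20/3)·(40/3)/20³ = -2/3 kN
  M_A = M₀b(2a-b)/L² = (-10)·(40/3)·(2·(20/3)-(40/3))/20² = 0 kN·m
  R_B = -6M₀ab/L³ = -6·(-10)·(20/3)·(40/3)/20³ = 2/3 kN
  M_B = M₀a(2b-a)/L² = (-10)·(20/3)·(2·(40/3)-(20/3))/20² = -10/3 kN·m
Load 2 — point force P=5 kN at a=12 m (b=L-a=8):
  R_A = Pb²(3a+b)/L³ = 5·8²·(3·12+8)/20³ = 44/25 kN
  M_A = Pab²/L² = 5·12·8²/20² = 48/5 kN·m
  R_B = Pa²(a+3b)/L³ = 5·12²·(12+3·8)/20³ = 81/25 kN
  M_B = -Pa²b/L² = -5·12²·8/20² = -72/5 kN·m
Superposition: R_A = 82/75 kN, M_A = 48/5 kN·m, R_B = 293/75 kN, M_B = -266/15 kN·m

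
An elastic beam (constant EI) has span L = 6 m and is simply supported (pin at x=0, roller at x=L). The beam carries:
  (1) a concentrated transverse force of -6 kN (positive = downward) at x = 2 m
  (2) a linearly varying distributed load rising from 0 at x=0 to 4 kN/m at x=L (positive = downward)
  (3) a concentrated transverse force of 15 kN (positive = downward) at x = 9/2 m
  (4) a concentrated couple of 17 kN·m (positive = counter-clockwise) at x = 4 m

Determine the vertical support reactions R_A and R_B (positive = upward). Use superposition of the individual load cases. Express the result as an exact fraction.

Load 1 — point force P=-6 kN at a=2 m (b=L-a=4):
  R_A = Pb/L = (-6)·4/6 = -4 kN
  R_B = Pa/L = (-6)·2/6 = -2 kN
Load 2 — triangular load w₀=4 kN/m (0→w₀ over full span):
  R_A = w₀L/6 = 4·6/6 = 4 kN
  R_B = w₀L/3 = 4·6/3 = 8 kN
Load 3 — point force P=15 kN at a=9/2 m (b=L-a=3/2):
  R_A = Pb/L = 15·(3/2)/6 = 15/4 kN
  R_B = Pa/L = 15·(9/2)/6 = 45/4 kN
Load 4 — applied couple M₀=17 kN·m at a=4 m (b=L-a=2):
  R_A = M₀/L = 17/6 kN
  R_B = -M₀/L = -17/6 kN
Superposition: R_A = 79/12 kN, R_B = 173/12 kN

R_A = 79/12 kN, R_B = 173/12 kN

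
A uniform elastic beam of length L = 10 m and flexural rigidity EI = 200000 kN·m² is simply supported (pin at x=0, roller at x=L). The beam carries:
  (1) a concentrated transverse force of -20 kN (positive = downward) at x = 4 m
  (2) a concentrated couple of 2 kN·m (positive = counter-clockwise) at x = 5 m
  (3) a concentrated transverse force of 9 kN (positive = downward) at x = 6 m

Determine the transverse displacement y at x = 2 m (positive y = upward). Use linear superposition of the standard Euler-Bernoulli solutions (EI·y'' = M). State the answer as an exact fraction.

Load 1 — point force P=-20 kN at a=4 m (b=L-a=6):
  y_1 = -Pbx(L²-b²-x²)/(6LEI)  [x≤a] = -(-20)·6·2·(10²-6²-2²)/(6·10·200000) = 3/2500 m
Load 2 — applied couple M₀=2 kN·m at a=5 m (b=L-a=5):
  y_2 = (M₀x³/(6L)+C₁x)/EI  [x≤a] with C₁=M₀(3b²-L²)/(6L)=-5/6 = (2·2³/(6·10)+(-5/6)·2)/200000 = -7/1000000 m
Load 3 — point force P=9 kN at a=6 m (b=L-a=4):
  y_3 = -Pbx(L²-b²-x²)/(6LEI)  [x≤a] = -9·4·2·(10²-4²-2²)/(6·10·200000) = -3/6250 m
Superposition: y = Σ y_i = 713/1000000 m ≈ 0.000713 m

y(2) = 713/1000000 m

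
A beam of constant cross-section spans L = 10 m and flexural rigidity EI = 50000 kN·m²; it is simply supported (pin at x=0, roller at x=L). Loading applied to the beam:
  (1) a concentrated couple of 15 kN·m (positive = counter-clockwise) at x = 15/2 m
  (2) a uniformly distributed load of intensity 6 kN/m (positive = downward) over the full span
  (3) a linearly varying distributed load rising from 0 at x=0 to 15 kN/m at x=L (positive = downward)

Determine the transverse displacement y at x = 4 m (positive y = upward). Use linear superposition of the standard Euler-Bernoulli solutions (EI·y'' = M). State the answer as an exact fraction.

y(4) = -34441/1000000 m

Load 1 — applied couple M₀=15 kN·m at a=15/2 m (b=L-a=5/2):
  y_1 = (M₀x³/(6L)+C₁x)/EI  [x≤a] with C₁=M₀(3b²-L²)/(6L)=-325/16 = (15·4³/(6·10)+(-325/16)·4)/50000 = -261/200000 m
Load 2 — uniform load w=6 kN/m over full span:
  y_2 = -wx(L³-2Lx²+x³)/(24EI) = -6·4·(10³-2·10·4²+4³)/(24·50000) = -93/6250 m
Load 3 — triangular load w₀=15 kN/m (0→w₀ over full span):
  y_3 = -w₀x(7L⁴-10L²x²+3x⁴)/(360LEI) = -15·4·(7·10⁴-10·10²·4²+3·4⁴)/(360·10·50000) = -1141/62500 m
Superposition: y = Σ y_i = -34441/1000000 m ≈ -0.034441 m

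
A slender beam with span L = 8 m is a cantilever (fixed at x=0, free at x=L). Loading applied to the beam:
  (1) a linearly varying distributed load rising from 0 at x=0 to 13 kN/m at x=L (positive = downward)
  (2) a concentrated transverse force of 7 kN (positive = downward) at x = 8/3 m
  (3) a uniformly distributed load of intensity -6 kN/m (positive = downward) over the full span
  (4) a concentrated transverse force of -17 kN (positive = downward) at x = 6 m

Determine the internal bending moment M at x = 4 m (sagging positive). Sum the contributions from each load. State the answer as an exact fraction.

Load 1 — triangular load w₀=13 kN/m (0→w₀ over full span):
  M_1 = w₀Lx/2 - w₀L²/3 - w₀x³/(6L) = 13·8·4/2 - 13·8²/3 - 13·4³/(6·8) = -260/3 kN·m
Load 2 — point force P=7 kN at a=8/3 m (b=L-a=16/3):
  M_2 = 0  [x>a] = 0 kN·m
Load 3 — uniform load w=-6 kN/m over full span:
  M_3 = -w(L-x)²/2 = -(-6)·(8-4)²/2 = 48 kN·m
Load 4 — point force P=-17 kN at a=6 m (b=L-a=2):
  M_4 = -P(a-x)  [x≤a] = -(-17)·(6-4) = 34 kN·m
Superposition: M = Σ M_i = -14/3 kN·m ≈ -4.666667 kN·m

M(4) = -14/3 kN·m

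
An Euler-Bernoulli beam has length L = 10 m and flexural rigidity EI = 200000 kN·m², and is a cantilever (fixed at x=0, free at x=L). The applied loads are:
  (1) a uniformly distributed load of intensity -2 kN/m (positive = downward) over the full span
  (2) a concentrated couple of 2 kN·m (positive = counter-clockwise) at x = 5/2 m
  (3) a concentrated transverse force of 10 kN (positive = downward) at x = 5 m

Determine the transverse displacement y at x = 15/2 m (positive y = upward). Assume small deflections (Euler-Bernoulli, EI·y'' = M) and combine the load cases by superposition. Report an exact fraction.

Load 1 — uniform load w=-2 kN/m over full span:
  y_1 = -wx²(x²-4Lx+6L²)/(24EI) = -(-2)·(15/2)²·((15/2)²-4·10·(15/2)+6·10²)/(24·200000) = 171/20480 m
Load 2 — applied couple M₀=2 kN·m at a=5/2 m (b=L-a=15/2):
  y_2 = M₀a(2x-a)/(2EI)  [x>a] = 2·(5/2)·(2·(15/2)-(5/2))/(2·200000) = 1/6400 m
Load 3 — point force P=10 kN at a=5 m (b=L-a=5):
  y_3 = -Pa²(3x-a)/(6EI)  [x>a] = -10·5²·(3·(15/2)-5)/(6·200000) = -7/1920 m
Superposition: y = Σ y_i = 1493/307200 m ≈ 0.004860 m

y(15/2) = 1493/307200 m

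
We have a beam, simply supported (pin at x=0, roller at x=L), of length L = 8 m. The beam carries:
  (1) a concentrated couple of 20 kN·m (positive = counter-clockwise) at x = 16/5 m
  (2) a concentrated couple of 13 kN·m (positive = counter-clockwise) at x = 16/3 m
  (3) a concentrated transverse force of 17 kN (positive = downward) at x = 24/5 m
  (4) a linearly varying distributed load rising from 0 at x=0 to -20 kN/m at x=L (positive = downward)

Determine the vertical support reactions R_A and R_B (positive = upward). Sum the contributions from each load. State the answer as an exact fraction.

R_A = -1889/120 kN, R_B = -5671/120 kN

Load 1 — applied couple M₀=20 kN·m at a=16/5 m (b=L-a=24/5):
  R_A = M₀/L = 20/8 = 5/2 kN
  R_B = -M₀/L = -20/8 = -5/2 kN
Load 2 — applied couple M₀=13 kN·m at a=16/3 m (b=L-a=8/3):
  R_A = M₀/L = 13/8 kN
  R_B = -M₀/L = -13/8 kN
Load 3 — point force P=17 kN at a=24/5 m (b=L-a=16/5):
  R_A = Pb/L = 17·(16/5)/8 = 34/5 kN
  R_B = Pa/L = 17·(24/5)/8 = 51/5 kN
Load 4 — triangular load w₀=-20 kN/m (0→w₀ over full span):
  R_A = w₀L/6 = (-20)·8/6 = -80/3 kN
  R_B = w₀L/3 = (-20)·8/3 = -160/3 kN
Superposition: R_A = -1889/120 kN, R_B = -5671/120 kN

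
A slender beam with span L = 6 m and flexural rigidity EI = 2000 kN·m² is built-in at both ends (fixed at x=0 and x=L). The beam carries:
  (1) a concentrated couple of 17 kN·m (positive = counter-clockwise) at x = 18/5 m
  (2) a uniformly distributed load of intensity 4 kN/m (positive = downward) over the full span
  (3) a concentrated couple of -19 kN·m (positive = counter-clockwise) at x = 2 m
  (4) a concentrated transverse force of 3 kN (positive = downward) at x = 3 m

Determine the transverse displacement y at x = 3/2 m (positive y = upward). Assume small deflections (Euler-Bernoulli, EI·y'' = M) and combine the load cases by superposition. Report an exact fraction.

Load 1 — applied couple M₀=17 kN·m at a=18/5 m (b=L-a=12/5):
  y_1 = (R_Ax³/6 - M_Ax²/2)/EI  [x≤a] with R_A=102/25, M_A=136/25 = ((102/25)·(3/2)³/6 - (136/25)·(3/2)²/2)/2000 = -153/80000 m
Load 2 — uniform load w=4 kN/m over full span:
  y_2 = -wx²(L-x)²/(24EI) = -4·(3/2)²·(6-(3/2))²/(24·2000) = -243/64000 m
Load 3 — applied couple M₀=-19 kN·m at a=2 m (b=L-a=4):
  y_3 = (R_Ax³/6 - M_Ax²/2)/EI  [x≤a] with R_A=-38/9, M_A=0 = ((-38/9)·(3/2)³/6 - 0·(3/2)²/2)/2000 = -19/16000 m
Load 4 — point force P=3 kN at a=3 m (b=L-a=3):
  y_4 = -Pb²x²(3aL-(3a+b)x)/(6L³EI)  [x≤a] = -3·3²·(3/2)²·(3·3·6-(3·3+3)·(3/2))/(6·6³·2000) = -27/32000 m
Superposition: y = Σ y_i = -2477/320000 m ≈ -0.007741 m

y(3/2) = -2477/320000 m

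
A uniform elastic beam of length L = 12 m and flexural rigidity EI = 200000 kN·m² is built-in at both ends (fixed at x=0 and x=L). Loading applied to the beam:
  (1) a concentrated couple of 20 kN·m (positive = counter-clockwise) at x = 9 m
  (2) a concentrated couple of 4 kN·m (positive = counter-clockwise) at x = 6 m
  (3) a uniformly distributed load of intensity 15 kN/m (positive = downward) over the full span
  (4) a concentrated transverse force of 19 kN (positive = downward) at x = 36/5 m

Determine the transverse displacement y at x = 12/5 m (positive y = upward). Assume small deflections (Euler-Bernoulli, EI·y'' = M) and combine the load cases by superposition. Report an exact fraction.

Load 1 — applied couple M₀=20 kN·m at a=9 m (b=L-a=3):
  y_1 = (R_Ax³/6 - M_Ax²/2)/EI  [x≤a] with R_A=15/8, M_A=25/4 = ((15/8)·(12/5)³/6 - (25/4)·(12/5)²/2)/200000 = -171/2500000 m
Load 2 — applied couple M₀=4 kN·m at a=6 m (b=L-a=6):
  y_2 = (R_Ax³/6 - M_Ax²/2)/EI  [x≤a] with R_A=1/2, M_A=1 = ((1/2)·(12/5)³/6 - 1·(12/5)²/2)/200000 = -27/3125000 m
Load 3 — uniform load w=15 kN/m over full span:
  y_3 = -wx²(L-x)²/(24EI) = -15·(12/5)²·(12-(12/5))²/(24·200000) = -648/390625 m
Load 4 — point force P=19 kN at a=36/5 m (b=L-a=24/5):
  y_4 = -Pb²x²(3aL-(3a+b)x)/(6L³EI)  [x≤a] = -19·(24/5)²·(12/5)²·(3·(36/5)·12-(3·(36/5)+(24/5))·(12/5))/(6·12³·200000) = -11628/48828125 m
Superposition: y = Σ y_i = -3084471/1562500000 m ≈ -0.001974 m

y(12/5) = -3084471/1562500000 m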